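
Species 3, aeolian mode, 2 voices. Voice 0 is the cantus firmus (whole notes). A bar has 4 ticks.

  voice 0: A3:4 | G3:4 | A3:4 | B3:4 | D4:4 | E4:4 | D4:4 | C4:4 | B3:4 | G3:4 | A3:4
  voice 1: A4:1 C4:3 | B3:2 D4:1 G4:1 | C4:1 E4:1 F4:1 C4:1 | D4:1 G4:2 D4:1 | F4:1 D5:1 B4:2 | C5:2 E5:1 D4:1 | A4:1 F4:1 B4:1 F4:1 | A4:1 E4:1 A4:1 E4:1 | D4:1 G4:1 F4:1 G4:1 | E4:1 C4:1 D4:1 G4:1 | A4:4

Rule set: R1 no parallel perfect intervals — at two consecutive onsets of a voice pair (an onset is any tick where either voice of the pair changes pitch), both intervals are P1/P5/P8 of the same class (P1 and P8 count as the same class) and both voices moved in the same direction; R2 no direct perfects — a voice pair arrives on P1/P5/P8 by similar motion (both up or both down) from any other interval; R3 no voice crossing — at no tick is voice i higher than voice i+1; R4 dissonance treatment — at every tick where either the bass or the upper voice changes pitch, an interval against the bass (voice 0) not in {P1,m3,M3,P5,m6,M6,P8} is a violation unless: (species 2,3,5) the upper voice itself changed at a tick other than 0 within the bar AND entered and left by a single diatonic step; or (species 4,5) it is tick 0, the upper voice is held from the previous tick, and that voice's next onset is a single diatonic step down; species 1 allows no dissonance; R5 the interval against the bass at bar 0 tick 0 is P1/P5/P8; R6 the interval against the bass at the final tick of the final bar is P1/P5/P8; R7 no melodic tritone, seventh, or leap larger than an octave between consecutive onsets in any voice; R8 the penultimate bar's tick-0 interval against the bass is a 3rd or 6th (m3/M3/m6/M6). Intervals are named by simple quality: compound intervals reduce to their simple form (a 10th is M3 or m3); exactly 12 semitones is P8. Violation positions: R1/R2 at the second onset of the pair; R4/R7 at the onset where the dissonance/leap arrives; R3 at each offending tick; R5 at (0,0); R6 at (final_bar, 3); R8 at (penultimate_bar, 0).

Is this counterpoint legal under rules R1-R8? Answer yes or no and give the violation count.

bar 0: v0=A3 v1=A4 (P8)
bar 1: v0=G3 v1=B3 (M3)
bar 2: v0=A3 v1=C4 (m3)
bar 3: v0=B3 v1=D4 (m3)
bar 4: v0=D4 v1=F4 (m3)
bar 5: v0=E4 v1=C5 (m6)
bar 6: v0=D4 v1=A4 (P5)
bar 7: v0=C4 v1=A4 (M6)
bar 8: v0=B3 v1=D4 (m3)
bar 9: v0=G3 v1=E4 (M6)
bar 10: v0=A3 v1=A4 (P8)
  R3 @ bar5.3: E4 above D4
  R4 @ bar5.3: E4/D4 M2 untreated
  R7 @ bar5.3: E5->D4 leap 14st
  R7 @ bar6.2: F4->B4 leap 6st
  R7 @ bar6.3: B4->F4 leap 6st
  R4 @ bar9.1: G3/C4 P4 untreated
  R1 @ bar10.0: G3/G4 P8 -> A3/A4 P8 similar

No (7 violations)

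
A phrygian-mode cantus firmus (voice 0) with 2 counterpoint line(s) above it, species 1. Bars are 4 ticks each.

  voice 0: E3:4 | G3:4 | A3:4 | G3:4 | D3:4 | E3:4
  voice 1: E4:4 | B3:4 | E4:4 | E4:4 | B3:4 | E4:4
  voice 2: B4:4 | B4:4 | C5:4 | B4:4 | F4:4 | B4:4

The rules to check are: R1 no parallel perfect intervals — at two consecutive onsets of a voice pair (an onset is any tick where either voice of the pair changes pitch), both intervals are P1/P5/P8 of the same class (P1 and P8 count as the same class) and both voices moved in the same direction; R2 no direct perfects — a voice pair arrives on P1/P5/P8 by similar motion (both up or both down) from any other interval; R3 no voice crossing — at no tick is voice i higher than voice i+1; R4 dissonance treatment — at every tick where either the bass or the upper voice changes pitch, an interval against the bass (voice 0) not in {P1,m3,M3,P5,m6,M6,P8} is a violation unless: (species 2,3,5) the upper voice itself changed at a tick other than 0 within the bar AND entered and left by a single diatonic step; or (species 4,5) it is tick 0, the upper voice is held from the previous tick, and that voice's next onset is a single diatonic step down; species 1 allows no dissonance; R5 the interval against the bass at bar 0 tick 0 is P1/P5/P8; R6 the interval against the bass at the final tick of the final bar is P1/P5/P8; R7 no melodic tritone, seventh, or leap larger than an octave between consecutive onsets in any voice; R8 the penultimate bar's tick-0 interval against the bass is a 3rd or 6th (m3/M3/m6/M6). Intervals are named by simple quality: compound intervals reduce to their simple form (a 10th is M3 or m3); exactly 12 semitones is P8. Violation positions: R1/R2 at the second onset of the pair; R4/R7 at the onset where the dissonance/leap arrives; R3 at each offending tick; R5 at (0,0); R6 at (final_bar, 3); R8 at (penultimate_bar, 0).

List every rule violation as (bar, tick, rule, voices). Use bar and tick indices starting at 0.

(2, 0, R2, (0, 1))
(4, 0, R7, (2,))
(5, 0, R2, (0, 1))
(5, 0, R2, (0, 2))
(5, 0, R2, (1, 2))
(5, 0, R7, (2,))

bar 0: v0=E3 v1=E4 v2=B4 downbeat P5
bar 1: v0=G3 v1=B3 v2=B4 downbeat M3
bar 2: v0=A3 v1=E4 v2=C5 downbeat m3
bar 3: v0=G3 v1=E4 v2=B4 downbeat M3
bar 4: v0=D3 v1=B3 v2=F4 downbeat m3
bar 5: v0=E3 v1=E4 v2=B4 downbeat P5
  -> R2 @ bar 2 tick 0 v(0, 1): G3/B3 M3 -> A3/E4 P5 similar
  -> R7 @ bar 4 tick 0 v(2,): B4->F4 leap 6st
  -> R2 @ bar 5 tick 0 v(0, 1): D3/B3 M6 -> E3/E4 P8 similar
  -> R2 @ bar 5 tick 0 v(0, 2): D3/F4 m3 -> E3/B4 P5 similar
  -> R2 @ bar 5 tick 0 v(1, 2): B3/F4 TT -> E4/B4 P5 similar
  -> R7 @ bar 5 tick 0 v(2,): F4->B4 leap 6st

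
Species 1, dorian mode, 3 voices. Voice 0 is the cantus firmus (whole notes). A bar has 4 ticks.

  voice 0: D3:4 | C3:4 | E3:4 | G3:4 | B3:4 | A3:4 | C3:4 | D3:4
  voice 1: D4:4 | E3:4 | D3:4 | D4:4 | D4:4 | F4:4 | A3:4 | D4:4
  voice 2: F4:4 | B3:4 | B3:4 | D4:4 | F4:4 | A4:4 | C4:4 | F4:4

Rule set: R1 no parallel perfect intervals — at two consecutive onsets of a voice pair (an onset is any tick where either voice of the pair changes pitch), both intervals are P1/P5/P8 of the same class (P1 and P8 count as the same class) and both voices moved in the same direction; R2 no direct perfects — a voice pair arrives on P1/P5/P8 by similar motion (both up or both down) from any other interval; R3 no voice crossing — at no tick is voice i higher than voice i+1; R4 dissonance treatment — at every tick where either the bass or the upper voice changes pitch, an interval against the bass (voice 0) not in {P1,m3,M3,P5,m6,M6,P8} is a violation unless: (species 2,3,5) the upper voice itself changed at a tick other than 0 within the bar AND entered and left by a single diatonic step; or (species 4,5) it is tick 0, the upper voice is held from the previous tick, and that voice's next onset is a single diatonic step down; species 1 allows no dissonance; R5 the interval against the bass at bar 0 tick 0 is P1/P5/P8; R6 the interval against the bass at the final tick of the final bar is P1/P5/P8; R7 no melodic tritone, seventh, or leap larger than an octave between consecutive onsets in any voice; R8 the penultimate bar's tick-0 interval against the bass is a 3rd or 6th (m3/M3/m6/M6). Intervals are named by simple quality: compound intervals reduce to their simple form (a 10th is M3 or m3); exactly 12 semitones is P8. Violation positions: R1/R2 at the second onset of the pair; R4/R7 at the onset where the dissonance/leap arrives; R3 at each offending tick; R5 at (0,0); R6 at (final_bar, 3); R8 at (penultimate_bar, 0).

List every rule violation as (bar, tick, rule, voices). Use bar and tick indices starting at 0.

(0, 0, R5, (0, 2))
(1, 0, R2, (1, 2))
(1, 0, R4, (0, 2))
(1, 0, R7, (1,))
(1, 0, R7, (2,))
(2, 0, R3, (0, 1))
(2, 0, R4, (0, 1))
(2, 1, R3, (0, 1))
(2, 2, R3, (0, 1))
(2, 3, R3, (0, 1))
(3, 0, R1, (0, 2))
(3, 0, R2, (0, 1))
(3, 0, R2, (1, 2))
(4, 0, R4, (0, 2))
(6, 0, R1, (0, 2))
(6, 0, R8, (0, 2))
(7, 0, R2, (0, 1))
(7, 3, R6, (0, 2))

bar 0: v0=D3 v1=D4 v2=F4 downbeat m3
bar 1: v0=C3 v1=E3 v2=B3 downbeat M7
bar 2: v0=E3 v1=D3 v2=B3 downbeat P5
bar 3: v0=G3 v1=D4 v2=D4 downbeat P5
bar 4: v0=B3 v1=D4 v2=F4 downbeat TT
bar 5: v0=A3 v1=F4 v2=A4 downbeat P8
bar 6: v0=C3 v1=A3 v2=C4 downbeat P8
bar 7: v0=D3 v1=D4 v2=F4 downbeat m3
  -> R5 @ bar 0 tick 0 v(0, 2): opens on m3
  -> R2 @ bar 1 tick 0 v(1, 2): D4/F4 m3 -> E3/B3 P5 similar
  -> R4 @ bar 1 tick 0 v(0, 2): C3/B3 M7 untreated
  -> R7 @ bar 1 tick 0 v(1,): D4->E3 leap 10st
  -> R7 @ bar 1 tick 0 v(2,): F4->B3 leap 6st
  -> R3 @ bar 2 tick 0 v(0, 1): E3 above D3
  -> R4 @ bar 2 tick 0 v(0, 1): E3/D3 M2 untreated
  -> R3 @ bar 2 tick 1 v(0, 1): E3 above D3
  -> R3 @ bar 2 tick 2 v(0, 1): E3 above D3
  -> R3 @ bar 2 tick 3 v(0, 1): E3 above D3
  -> R1 @ bar 3 tick 0 v(0, 2): E3/B3 P5 -> G3/D4 P5 similar
  -> R2 @ bar 3 tick 0 v(0, 1): E3/D3 M2 -> G3/D4 P5 similar
  -> R2 @ bar 3 tick 0 v(1, 2): D3/B3 M6 -> D4/D4 P1 similar
  -> R4 @ bar 4 tick 0 v(0, 2): B3/F4 TT untreated
  -> R1 @ bar 6 tick 0 v(0, 2): A3/A4 P8 -> C3/C4 P8 similar
  -> R8 @ bar 6 tick 0 v(0, 2): penult P8 not 3rd/6th
  -> R2 @ bar 7 tick 0 v(0, 1): C3/A3 M6 -> D3/D4 P8 similar
  -> R6 @ bar 7 tick 3 v(0, 2): closes on m3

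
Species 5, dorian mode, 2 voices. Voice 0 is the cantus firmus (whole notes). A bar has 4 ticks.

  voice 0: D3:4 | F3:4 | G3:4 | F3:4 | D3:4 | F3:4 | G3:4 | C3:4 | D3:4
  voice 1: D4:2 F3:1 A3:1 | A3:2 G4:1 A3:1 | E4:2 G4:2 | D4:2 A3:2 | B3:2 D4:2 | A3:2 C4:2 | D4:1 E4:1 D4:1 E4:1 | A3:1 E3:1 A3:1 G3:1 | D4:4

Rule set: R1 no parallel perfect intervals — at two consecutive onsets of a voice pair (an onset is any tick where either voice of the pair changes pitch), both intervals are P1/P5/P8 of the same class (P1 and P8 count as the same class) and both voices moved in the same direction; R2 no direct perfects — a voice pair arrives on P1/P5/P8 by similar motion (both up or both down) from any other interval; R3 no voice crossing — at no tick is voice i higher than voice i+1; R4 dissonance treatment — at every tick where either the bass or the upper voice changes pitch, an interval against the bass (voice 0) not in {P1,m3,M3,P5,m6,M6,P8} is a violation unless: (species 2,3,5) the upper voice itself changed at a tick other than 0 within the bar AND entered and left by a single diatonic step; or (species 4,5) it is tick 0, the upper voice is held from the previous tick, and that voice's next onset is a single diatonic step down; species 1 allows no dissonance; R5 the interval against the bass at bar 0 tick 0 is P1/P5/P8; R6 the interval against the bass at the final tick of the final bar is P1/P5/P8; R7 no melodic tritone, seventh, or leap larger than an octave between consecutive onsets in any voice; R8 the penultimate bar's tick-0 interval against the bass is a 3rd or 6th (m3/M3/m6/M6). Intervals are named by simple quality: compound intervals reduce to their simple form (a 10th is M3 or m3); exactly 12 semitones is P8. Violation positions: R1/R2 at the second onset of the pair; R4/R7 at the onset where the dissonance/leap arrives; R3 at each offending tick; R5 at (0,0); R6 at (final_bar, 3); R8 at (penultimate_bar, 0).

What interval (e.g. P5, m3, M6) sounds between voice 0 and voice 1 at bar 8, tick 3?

P8

voice 0=D3 voice 1=D4 -> P8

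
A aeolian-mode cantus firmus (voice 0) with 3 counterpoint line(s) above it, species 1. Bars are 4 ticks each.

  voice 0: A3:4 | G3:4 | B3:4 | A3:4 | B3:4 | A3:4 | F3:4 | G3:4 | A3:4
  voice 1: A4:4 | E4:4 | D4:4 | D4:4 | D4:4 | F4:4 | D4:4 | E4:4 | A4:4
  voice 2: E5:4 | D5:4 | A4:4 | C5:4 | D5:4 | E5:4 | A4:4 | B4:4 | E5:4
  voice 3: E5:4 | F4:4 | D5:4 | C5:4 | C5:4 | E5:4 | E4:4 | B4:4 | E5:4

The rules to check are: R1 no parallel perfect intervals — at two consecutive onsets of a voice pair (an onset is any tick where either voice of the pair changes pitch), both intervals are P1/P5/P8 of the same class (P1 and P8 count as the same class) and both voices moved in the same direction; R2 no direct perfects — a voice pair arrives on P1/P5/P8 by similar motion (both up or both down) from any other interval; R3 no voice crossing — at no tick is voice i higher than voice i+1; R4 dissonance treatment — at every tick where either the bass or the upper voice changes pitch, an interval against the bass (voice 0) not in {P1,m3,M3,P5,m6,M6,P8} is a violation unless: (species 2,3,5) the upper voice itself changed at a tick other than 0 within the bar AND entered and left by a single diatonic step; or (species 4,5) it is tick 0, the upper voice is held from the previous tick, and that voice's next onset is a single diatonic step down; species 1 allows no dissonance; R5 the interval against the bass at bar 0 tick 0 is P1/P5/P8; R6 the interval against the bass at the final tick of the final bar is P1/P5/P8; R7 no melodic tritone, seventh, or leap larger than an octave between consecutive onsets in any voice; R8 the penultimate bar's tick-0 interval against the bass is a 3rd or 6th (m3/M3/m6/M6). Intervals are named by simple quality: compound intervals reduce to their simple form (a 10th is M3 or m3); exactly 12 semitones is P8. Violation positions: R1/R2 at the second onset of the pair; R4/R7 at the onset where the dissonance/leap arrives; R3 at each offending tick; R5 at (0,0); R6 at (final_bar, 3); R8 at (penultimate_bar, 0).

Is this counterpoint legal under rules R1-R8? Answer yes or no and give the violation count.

No (31 violations)

bar 0: v0=A3 v1=A4 v2=E5 v3=E5 (P5)
bar 1: v0=G3 v1=E4 v2=D5 v3=F4 (m7)
bar 2: v0=B3 v1=D4 v2=A4 v3=D5 (m3)
bar 3: v0=A3 v1=D4 v2=C5 v3=C5 (m3)
bar 4: v0=B3 v1=D4 v2=D5 v3=C5 (m2)
bar 5: v0=A3 v1=F4 v2=E5 v3=E5 (P5)
bar 6: v0=F3 v1=D4 v2=A4 v3=E4 (M7)
bar 7: v0=G3 v1=E4 v2=B4 v3=B4 (M3)
bar 8: v0=A3 v1=A4 v2=E5 v3=E5 (P5)
  R1 @ bar1.0: A3/E5 P5 -> G3/D5 P5 similar
  R3 @ bar1.0: D5 above F4
  R4 @ bar1.0: G3/F4 m7 untreated
  R7 @ bar1.0: E5->F4 leap 11st
  R3 @ bar1.1: D5 above F4
  R3 @ bar1.2: D5 above F4
  R3 @ bar1.3: D5 above F4
  R2 @ bar2.0: E4/D5 m7 -> D4/A4 P5 similar
  R4 @ bar2.0: B3/A4 m7 untreated
  R4 @ bar3.0: A3/D4 P4 untreated
  R3 @ bar4.0: D5 above C5
  R4 @ bar4.0: B3/C5 m2 untreated
  R3 @ bar4.1: D5 above C5
  R3 @ bar4.2: D5 above C5
  R3 @ bar4.3: D5 above C5
  R2 @ bar5.0: D5/C5 M2 -> E5/E5 P1 similar
  R2 @ bar6.0: F4/E5 M7 -> D4/A4 P5 similar
  R3 @ bar6.0: A4 above E4
  R4 @ bar6.0: F3/E4 M7 untreated
  R3 @ bar6.1: A4 above E4
  R3 @ bar6.2: A4 above E4
  R3 @ bar6.3: A4 above E4
  R1 @ bar7.0: D4/A4 P5 -> E4/B4 P5 similar
  R2 @ bar7.0: D4/E4 M2 -> E4/B4 P5 similar
  R2 @ bar7.0: A4/E4 P4 -> B4/B4 P1 similar
  R1 @ bar8.0: E4/B4 P5 -> A4/E5 P5 similar
  R1 @ bar8.0: E4/B4 P5 -> A4/E5 P5 similar
  R1 @ bar8.0: B4/B4 P1 -> E5/E5 P1 similar
  R2 @ bar8.0: G3/E4 M6 -> A3/A4 P8 similar
  R2 @ bar8.0: G3/B4 M3 -> A3/E5 P5 similar
  R2 @ bar8.0: G3/B4 M3 -> A3/E5 P5 similar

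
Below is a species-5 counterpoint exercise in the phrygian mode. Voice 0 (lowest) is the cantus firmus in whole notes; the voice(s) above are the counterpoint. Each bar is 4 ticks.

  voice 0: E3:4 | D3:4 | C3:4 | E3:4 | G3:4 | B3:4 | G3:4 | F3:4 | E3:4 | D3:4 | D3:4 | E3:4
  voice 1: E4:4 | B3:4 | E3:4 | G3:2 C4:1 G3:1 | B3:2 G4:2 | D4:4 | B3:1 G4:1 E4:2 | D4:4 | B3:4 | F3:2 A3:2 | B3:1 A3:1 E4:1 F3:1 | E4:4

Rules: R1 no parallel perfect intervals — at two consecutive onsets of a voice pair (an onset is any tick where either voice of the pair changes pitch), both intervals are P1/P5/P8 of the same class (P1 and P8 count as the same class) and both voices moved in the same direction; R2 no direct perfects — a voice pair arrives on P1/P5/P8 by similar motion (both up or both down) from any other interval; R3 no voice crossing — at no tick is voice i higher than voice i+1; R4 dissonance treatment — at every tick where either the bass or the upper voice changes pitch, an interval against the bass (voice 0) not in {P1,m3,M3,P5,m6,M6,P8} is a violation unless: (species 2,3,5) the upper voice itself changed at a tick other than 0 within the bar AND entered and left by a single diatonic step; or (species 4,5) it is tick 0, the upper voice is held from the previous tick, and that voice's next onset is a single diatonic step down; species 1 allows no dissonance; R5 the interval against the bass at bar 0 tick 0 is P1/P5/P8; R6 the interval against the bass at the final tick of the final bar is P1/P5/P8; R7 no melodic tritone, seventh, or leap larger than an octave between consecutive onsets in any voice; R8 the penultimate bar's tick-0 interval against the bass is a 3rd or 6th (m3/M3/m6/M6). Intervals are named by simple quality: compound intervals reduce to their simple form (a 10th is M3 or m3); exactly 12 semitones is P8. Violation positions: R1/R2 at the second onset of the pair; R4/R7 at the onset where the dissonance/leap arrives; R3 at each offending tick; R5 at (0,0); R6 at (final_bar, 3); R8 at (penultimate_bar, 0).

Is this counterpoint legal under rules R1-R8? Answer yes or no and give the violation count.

bar 0: v0=E3 v1=E4 (P8)
bar 1: v0=D3 v1=B3 (M6)
bar 2: v0=C3 v1=E3 (M3)
bar 3: v0=E3 v1=G3 (m3)
bar 4: v0=G3 v1=B3 (M3)
bar 5: v0=B3 v1=D4 (m3)
bar 6: v0=G3 v1=B3 (M3)
bar 7: v0=F3 v1=D4 (M6)
bar 8: v0=E3 v1=B3 (P5)
bar 9: v0=D3 v1=F3 (m3)
bar 10: v0=D3 v1=B3 (M6)
bar 11: v0=E3 v1=E4 (P8)
  R2 @ bar8.0: F3/D4 M6 -> E3/B3 P5 similar
  R7 @ bar9.0: B3->F3 leap 6st
  R4 @ bar10.2: D3/E4 M2 untreated
  R7 @ bar10.3: E4->F3 leap 11st
  R2 @ bar11.0: D3/F3 m3 -> E3/E4 P8 similar
  R7 @ bar11.0: F3->E4 leap 11st

No (6 violations)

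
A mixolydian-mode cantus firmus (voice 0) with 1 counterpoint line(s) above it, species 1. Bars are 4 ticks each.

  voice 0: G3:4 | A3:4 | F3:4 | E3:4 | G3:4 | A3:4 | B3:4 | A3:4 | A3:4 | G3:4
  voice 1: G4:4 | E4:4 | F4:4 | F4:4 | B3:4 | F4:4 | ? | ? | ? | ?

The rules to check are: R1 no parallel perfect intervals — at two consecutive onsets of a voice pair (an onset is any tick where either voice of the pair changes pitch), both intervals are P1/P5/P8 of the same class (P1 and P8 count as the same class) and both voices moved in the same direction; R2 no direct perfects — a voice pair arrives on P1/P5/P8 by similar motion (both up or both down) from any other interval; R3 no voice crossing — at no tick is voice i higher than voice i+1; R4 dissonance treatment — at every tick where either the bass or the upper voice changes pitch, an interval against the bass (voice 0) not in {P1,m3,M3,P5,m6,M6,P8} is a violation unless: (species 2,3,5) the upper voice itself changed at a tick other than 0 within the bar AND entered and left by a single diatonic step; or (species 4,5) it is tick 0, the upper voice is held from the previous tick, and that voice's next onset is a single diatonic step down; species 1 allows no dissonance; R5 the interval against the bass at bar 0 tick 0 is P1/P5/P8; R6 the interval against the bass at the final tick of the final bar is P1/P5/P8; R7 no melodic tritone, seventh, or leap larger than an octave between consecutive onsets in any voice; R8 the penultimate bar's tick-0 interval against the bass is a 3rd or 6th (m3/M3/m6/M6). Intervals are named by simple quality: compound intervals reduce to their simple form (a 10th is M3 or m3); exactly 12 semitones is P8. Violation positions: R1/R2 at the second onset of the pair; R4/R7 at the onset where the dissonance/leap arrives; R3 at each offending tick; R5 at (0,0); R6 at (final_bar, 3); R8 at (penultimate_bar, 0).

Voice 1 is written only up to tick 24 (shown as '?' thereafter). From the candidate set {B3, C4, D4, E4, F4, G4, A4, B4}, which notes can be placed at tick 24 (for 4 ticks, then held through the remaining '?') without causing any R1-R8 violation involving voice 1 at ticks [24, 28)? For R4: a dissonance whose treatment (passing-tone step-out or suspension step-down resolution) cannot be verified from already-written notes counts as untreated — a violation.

B3: violates R7
C4: violates R4
D4: legal
E4: violates R4
F4: violates R4
G4: legal
A4: violates R4
B4: violates R2,R7

{D4, G4}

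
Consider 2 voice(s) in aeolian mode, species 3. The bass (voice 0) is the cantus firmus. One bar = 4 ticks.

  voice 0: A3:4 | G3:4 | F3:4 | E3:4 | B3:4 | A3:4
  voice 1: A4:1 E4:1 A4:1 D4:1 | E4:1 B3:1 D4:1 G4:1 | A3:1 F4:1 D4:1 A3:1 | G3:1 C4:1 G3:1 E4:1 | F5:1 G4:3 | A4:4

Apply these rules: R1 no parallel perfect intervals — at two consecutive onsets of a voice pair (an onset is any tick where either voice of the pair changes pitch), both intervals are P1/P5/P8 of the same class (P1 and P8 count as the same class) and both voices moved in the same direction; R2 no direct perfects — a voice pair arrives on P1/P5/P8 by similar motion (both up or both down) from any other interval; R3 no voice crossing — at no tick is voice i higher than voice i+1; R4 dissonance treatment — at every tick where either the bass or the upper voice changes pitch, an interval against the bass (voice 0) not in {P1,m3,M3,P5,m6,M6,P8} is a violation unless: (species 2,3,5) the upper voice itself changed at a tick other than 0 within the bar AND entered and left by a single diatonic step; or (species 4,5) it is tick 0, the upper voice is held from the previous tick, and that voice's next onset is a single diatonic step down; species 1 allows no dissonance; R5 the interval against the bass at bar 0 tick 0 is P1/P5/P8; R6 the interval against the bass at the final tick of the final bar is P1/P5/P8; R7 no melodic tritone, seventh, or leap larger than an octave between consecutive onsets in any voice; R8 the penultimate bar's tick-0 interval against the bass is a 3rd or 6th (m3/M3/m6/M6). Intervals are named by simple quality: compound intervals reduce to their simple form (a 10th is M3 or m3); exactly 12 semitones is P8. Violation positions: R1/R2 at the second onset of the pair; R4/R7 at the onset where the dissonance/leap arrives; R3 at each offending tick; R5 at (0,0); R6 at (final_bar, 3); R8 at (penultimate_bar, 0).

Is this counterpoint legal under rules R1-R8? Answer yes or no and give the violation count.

No (6 violations)

bar 0: v0=A3 v1=A4 (P8)
bar 1: v0=G3 v1=E4 (M6)
bar 2: v0=F3 v1=A3 (M3)
bar 3: v0=E3 v1=G3 (m3)
bar 4: v0=B3 v1=F5 (TT)
bar 5: v0=A3 v1=A4 (P8)
  R4 @ bar0.3: A3/D4 P4 untreated
  R7 @ bar2.0: G4->A3 leap 10st
  R4 @ bar4.0: B3/F5 TT untreated
  R7 @ bar4.0: E4->F5 leap 13st
  R8 @ bar4.0: penult TT not 3rd/6th
  R7 @ bar4.1: F5->G4 leap 10st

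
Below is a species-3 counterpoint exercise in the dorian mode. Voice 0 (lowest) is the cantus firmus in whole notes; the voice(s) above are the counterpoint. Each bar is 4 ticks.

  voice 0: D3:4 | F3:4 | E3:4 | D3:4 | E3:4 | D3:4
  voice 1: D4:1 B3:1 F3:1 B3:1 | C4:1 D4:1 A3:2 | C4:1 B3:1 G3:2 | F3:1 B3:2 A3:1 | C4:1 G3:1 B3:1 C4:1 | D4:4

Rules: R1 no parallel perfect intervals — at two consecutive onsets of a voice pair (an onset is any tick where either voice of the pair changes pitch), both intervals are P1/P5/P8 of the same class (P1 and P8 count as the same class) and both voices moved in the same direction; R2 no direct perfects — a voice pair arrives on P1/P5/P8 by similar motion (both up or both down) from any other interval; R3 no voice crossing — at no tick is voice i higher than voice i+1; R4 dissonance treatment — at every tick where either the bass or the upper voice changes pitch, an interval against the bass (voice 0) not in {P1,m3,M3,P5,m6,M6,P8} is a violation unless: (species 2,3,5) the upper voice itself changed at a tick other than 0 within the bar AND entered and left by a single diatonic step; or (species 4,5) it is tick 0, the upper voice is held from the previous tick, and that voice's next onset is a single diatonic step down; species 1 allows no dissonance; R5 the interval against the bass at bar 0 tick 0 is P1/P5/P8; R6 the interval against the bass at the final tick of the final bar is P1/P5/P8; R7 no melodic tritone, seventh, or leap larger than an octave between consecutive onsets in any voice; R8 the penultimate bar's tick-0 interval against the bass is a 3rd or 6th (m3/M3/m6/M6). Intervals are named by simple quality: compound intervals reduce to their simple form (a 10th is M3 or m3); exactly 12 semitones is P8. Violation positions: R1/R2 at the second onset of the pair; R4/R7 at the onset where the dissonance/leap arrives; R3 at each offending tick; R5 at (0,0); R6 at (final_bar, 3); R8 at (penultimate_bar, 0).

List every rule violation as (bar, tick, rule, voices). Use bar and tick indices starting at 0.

(0, 2, R7, (1,))
(0, 3, R7, (1,))
(1, 0, R2, (0, 1))
(3, 1, R7, (1,))

bar 0: v0=D3 v1=D4 downbeat P8
bar 1: v0=F3 v1=C4 downbeat P5
bar 2: v0=E3 v1=C4 downbeat m6
bar 3: v0=D3 v1=F3 downbeat m3
bar 4: v0=E3 v1=C4 downbeat m6
bar 5: v0=D3 v1=D4 downbeat P8
  -> R7 @ bar 0 tick 2 v(1,): B3->F3 leap 6st
  -> R7 @ bar 0 tick 3 v(1,): F3->B3 leap 6st
  -> R2 @ bar 1 tick 0 v(0, 1): D3/B3 M6 -> F3/C4 P5 similar
  -> R7 @ bar 3 tick 1 v(1,): F3->B3 leap 6st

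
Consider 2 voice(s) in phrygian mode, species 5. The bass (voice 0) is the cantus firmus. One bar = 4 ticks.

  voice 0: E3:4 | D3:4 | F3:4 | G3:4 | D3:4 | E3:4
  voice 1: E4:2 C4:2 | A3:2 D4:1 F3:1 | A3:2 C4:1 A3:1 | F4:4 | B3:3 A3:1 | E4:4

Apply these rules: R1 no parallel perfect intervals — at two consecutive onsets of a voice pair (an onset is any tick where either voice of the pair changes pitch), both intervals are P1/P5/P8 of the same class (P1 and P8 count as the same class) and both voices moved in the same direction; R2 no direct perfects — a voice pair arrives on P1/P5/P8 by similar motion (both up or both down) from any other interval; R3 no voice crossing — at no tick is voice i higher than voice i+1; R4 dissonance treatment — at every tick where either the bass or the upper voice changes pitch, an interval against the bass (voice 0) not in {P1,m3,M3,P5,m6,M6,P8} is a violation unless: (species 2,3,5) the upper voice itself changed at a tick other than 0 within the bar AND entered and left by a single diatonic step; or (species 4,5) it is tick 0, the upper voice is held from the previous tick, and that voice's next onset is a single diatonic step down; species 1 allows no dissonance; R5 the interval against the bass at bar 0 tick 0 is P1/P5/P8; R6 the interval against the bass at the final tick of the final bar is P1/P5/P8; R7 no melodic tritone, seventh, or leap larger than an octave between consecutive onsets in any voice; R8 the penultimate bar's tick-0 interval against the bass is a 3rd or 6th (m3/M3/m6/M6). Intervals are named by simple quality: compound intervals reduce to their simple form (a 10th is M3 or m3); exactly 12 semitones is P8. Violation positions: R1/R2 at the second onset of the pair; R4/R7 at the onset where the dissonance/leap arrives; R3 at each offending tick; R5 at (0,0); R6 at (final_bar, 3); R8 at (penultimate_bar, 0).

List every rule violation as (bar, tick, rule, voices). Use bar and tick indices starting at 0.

bar 0: v0=E3 v1=E4 downbeat P8
bar 1: v0=D3 v1=A3 downbeat P5
bar 2: v0=F3 v1=A3 downbeat M3
bar 3: v0=G3 v1=F4 downbeat m7
bar 4: v0=D3 v1=B3 downbeat M6
bar 5: v0=E3 v1=E4 downbeat P8
  -> R2 @ bar 1 tick 0 v(0, 1): E3/C4 m6 -> D3/A3 P5 similar
  -> R4 @ bar 3 tick 0 v(0, 1): G3/F4 m7 untreated
  -> R7 @ bar 4 tick 0 v(1,): F4->B3 leap 6st
  -> R2 @ bar 5 tick 0 v(0, 1): D3/A3 P5 -> E3/E4 P8 similar

(1, 0, R2, (0, 1))
(3, 0, R4, (0, 1))
(4, 0, R7, (1,))
(5, 0, R2, (0, 1))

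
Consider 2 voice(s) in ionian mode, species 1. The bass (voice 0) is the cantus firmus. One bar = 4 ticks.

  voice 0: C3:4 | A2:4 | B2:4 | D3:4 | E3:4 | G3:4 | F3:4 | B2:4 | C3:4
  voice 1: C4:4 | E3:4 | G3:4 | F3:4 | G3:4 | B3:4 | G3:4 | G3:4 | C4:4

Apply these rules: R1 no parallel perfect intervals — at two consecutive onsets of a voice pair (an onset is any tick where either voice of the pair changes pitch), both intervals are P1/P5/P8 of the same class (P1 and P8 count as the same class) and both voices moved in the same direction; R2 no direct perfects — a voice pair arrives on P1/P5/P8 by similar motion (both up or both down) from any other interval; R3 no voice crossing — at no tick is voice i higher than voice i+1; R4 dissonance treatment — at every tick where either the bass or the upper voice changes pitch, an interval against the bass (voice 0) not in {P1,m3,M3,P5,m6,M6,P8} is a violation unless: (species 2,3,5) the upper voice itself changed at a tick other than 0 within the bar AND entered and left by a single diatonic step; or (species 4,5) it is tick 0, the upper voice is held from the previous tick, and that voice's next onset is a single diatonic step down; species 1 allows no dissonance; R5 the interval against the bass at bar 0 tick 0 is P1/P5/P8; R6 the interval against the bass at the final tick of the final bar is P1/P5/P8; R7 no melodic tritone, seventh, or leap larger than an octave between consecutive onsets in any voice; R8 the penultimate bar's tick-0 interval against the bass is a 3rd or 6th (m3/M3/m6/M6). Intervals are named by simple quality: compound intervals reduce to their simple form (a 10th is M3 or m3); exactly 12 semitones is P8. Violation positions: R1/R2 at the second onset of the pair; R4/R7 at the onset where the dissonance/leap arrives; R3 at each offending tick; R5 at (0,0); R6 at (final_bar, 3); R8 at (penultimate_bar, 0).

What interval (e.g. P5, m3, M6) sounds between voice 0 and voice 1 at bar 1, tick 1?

voice 0=A2 voice 1=E3 -> P5

P5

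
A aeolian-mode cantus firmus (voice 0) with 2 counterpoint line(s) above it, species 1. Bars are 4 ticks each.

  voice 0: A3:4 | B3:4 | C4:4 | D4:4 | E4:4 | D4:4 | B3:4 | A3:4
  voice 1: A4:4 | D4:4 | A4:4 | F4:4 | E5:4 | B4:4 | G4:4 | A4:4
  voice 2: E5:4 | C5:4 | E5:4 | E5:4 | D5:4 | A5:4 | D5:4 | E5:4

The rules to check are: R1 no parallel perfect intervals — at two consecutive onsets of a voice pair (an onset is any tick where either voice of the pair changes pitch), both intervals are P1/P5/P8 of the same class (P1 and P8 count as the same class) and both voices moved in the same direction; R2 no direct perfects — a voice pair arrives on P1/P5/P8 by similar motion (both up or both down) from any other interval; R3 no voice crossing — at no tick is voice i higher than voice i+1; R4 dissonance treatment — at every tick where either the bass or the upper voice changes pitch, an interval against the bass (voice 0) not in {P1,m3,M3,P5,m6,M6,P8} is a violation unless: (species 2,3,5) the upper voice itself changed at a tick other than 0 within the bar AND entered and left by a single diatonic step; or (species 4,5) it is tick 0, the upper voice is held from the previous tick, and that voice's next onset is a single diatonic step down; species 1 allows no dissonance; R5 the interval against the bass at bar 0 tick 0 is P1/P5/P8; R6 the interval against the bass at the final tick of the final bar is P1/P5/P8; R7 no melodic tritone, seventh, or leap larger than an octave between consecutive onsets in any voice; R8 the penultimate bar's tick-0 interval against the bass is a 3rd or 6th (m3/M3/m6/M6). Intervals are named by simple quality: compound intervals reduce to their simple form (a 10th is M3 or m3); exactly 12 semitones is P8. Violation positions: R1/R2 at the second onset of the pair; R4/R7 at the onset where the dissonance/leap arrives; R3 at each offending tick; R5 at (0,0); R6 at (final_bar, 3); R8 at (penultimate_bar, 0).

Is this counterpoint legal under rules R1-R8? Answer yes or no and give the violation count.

bar 0: v0=A3 v1=A4 v2=E5 (P5)
bar 1: v0=B3 v1=D4 v2=C5 (m2)
bar 2: v0=C4 v1=A4 v2=E5 (M3)
bar 3: v0=D4 v1=F4 v2=E5 (M2)
bar 4: v0=E4 v1=E5 v2=D5 (m7)
bar 5: v0=D4 v1=B4 v2=A5 (P5)
bar 6: v0=B3 v1=G4 v2=D5 (m3)
bar 7: v0=A3 v1=A4 v2=E5 (P5)
  R4 @ bar1.0: B3/C5 m2 untreated
  R2 @ bar2.0: D4/C5 m7 -> A4/E5 P5 similar
  R4 @ bar3.0: D4/E5 M2 untreated
  R2 @ bar4.0: D4/F4 m3 -> E4/E5 P8 similar
  R3 @ bar4.0: E5 above D5
  R4 @ bar4.0: E4/D5 m7 untreated
  R7 @ bar4.0: F4->E5 leap 11st
  R3 @ bar4.1: E5 above D5
  R3 @ bar4.2: E5 above D5
  R3 @ bar4.3: E5 above D5
  R2 @ bar6.0: B4/A5 m7 -> G4/D5 P5 similar
  R1 @ bar7.0: G4/D5 P5 -> A4/E5 P5 similar

No (12 violations)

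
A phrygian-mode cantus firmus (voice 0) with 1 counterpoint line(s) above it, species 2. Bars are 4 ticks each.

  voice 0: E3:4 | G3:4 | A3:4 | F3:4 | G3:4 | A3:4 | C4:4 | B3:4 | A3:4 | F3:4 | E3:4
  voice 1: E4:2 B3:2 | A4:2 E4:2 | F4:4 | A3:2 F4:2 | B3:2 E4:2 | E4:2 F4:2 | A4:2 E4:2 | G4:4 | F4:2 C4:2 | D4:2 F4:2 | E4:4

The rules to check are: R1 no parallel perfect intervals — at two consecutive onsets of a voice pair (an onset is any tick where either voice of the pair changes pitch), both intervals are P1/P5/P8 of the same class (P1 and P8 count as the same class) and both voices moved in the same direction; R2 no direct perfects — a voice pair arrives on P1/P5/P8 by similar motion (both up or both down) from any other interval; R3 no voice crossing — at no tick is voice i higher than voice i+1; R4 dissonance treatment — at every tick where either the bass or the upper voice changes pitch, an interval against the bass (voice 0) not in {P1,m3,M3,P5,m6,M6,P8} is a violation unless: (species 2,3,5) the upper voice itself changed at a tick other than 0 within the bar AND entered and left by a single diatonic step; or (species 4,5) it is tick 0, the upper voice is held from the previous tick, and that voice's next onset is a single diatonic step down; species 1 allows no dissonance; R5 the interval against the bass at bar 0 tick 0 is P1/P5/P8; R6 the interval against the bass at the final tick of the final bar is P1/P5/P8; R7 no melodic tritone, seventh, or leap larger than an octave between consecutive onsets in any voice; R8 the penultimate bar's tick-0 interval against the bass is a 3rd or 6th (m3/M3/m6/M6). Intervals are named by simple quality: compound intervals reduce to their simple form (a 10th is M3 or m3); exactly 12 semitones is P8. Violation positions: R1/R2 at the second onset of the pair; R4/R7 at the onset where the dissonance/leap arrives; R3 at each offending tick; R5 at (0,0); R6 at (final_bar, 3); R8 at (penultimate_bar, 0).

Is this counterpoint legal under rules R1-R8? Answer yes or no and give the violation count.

bar 0: v0=E3 v1=E4 (P8)
bar 1: v0=G3 v1=A4 (M2)
bar 2: v0=A3 v1=F4 (m6)
bar 3: v0=F3 v1=A3 (M3)
bar 4: v0=G3 v1=B3 (M3)
bar 5: v0=A3 v1=E4 (P5)
bar 6: v0=C4 v1=A4 (M6)
bar 7: v0=B3 v1=G4 (m6)
bar 8: v0=A3 v1=F4 (m6)
bar 9: v0=F3 v1=D4 (M6)
bar 10: v0=E3 v1=E4 (P8)
  R4 @ bar1.0: G3/A4 M2 untreated
  R7 @ bar1.0: B3->A4 leap 10st
  R7 @ bar4.0: F4->B3 leap 6st
  R1 @ bar10.0: F3/F4 P8 -> E3/E4 P8 similar

No (4 violations)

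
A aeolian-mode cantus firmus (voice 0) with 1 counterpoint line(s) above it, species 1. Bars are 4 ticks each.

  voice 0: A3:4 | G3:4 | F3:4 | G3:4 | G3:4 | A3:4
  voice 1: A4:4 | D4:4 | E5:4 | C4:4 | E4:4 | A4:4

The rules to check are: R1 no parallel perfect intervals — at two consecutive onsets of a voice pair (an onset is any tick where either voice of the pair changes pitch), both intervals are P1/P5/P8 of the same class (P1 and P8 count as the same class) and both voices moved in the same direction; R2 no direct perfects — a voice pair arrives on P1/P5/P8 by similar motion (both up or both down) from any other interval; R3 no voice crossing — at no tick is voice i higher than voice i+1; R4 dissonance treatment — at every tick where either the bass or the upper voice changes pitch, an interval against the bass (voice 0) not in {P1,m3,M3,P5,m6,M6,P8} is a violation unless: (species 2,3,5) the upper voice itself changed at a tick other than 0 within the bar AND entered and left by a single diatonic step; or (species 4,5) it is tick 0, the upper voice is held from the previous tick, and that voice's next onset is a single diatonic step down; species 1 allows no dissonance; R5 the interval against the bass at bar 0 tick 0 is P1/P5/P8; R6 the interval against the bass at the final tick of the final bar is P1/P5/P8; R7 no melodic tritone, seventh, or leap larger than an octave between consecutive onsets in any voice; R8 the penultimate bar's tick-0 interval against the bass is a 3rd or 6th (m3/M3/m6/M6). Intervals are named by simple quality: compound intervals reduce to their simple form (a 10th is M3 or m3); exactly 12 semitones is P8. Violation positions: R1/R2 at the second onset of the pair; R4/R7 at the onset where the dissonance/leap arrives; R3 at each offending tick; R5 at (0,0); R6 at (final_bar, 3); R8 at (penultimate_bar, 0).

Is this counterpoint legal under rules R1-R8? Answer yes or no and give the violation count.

bar 0: v0=A3 v1=A4 (P8)
bar 1: v0=G3 v1=D4 (P5)
bar 2: v0=F3 v1=E5 (M7)
bar 3: v0=G3 v1=C4 (P4)
bar 4: v0=G3 v1=E4 (M6)
bar 5: v0=A3 v1=A4 (P8)
  R2 @ bar1.0: A3/A4 P8 -> G3/D4 P5 similar
  R4 @ bar2.0: F3/E5 M7 untreated
  R7 @ bar2.0: D4->E5 leap 14st
  R4 @ bar3.0: G3/C4 P4 untreated
  R7 @ bar3.0: E5->C4 leap 16st
  R2 @ bar5.0: G3/E4 M6 -> A3/A4 P8 similar

No (6 violations)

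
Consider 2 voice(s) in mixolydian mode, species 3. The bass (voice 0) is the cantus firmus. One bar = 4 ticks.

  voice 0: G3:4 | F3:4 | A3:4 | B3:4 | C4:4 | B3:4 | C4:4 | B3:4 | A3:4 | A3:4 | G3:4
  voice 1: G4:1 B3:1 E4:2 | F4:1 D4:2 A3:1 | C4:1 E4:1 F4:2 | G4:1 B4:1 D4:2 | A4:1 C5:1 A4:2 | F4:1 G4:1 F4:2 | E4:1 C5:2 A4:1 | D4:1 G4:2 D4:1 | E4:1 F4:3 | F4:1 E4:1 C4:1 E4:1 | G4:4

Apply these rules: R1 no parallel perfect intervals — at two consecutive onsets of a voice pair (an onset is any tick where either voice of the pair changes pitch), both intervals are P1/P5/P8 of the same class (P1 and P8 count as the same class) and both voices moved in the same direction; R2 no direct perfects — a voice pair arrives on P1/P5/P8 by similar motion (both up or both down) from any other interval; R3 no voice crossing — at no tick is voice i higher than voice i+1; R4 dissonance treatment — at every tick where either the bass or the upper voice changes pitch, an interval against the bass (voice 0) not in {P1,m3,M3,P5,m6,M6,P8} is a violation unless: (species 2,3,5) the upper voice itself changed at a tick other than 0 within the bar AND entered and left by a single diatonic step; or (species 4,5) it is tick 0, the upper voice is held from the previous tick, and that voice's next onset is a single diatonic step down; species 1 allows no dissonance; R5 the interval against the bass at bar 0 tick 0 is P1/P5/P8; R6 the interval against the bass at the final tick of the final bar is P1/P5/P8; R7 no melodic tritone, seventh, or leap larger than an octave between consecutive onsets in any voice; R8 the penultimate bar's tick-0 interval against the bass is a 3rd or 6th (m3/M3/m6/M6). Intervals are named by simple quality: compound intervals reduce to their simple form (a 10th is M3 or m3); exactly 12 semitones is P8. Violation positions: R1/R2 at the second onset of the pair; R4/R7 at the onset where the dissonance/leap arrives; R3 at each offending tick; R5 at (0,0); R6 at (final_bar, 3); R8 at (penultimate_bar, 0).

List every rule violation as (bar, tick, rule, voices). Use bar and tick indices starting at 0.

(5, 0, R4, (0, 1))

bar 0: v0=G3 v1=G4 downbeat P8
bar 1: v0=F3 v1=F4 downbeat P8
bar 2: v0=A3 v1=C4 downbeat m3
bar 3: v0=B3 v1=G4 downbeat m6
bar 4: v0=C4 v1=A4 downbeat M6
bar 5: v0=B3 v1=F4 downbeat TT
bar 6: v0=C4 v1=E4 downbeat M3
bar 7: v0=B3 v1=D4 downbeat m3
bar 8: v0=A3 v1=E4 downbeat P5
bar 9: v0=A3 v1=F4 downbeat m6
bar 10: v0=G3 v1=G4 downbeat P8
  -> R4 @ bar 5 tick 0 v(0, 1): B3/F4 TT untreated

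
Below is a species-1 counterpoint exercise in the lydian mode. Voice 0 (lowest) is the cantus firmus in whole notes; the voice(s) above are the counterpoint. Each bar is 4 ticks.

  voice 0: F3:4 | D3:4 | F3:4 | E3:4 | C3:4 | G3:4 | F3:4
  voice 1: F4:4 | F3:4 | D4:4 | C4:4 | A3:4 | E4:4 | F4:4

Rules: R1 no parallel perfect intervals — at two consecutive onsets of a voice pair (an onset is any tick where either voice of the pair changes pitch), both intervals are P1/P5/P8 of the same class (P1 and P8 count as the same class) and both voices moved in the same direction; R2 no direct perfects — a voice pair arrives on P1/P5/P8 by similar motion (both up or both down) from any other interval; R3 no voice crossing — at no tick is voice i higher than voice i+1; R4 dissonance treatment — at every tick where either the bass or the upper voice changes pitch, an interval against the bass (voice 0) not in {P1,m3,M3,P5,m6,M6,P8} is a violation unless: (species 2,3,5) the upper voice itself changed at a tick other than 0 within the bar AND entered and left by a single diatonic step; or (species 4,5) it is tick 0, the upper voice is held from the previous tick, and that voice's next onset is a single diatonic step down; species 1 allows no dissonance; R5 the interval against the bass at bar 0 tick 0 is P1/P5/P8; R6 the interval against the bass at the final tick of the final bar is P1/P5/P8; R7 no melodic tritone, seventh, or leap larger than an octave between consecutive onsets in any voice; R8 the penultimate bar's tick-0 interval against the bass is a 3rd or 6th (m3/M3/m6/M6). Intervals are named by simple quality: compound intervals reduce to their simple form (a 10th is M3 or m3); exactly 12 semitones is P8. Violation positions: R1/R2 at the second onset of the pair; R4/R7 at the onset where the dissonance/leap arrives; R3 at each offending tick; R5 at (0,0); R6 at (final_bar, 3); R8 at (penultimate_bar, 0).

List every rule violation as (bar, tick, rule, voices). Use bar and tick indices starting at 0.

No violations across 7 bars (F3..F3 vs F4..F4).

bar 0: v0=F3 v1=F4 downbeat P8
bar 1: v0=D3 v1=F3 downbeat m3
bar 2: v0=F3 v1=D4 downbeat M6
bar 3: v0=E3 v1=C4 downbeat m6
bar 4: v0=C3 v1=A3 downbeat M6
bar 5: v0=G3 v1=E4 downbeat M6
bar 6: v0=F3 v1=F4 downbeat P8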